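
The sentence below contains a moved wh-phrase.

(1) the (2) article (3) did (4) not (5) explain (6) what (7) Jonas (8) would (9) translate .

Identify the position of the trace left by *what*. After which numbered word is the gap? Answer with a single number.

In situ: Jonas would translate what.
'what' functions as the direct object of 'translate'. It moves to the left edge, and the trace sits right after 'translate':
The article did not explain what Jonas would translate ___.
'translate' is word 9.

9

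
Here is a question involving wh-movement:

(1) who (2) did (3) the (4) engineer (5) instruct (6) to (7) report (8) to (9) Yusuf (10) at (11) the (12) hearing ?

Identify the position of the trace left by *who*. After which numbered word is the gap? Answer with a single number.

5

Before movement: The engineer did instruct who to report to Yusuf at the hearing.
'who' functions as the direct object of 'instruct'. Fronting leaves a gap immediately after 'instruct':
Who did the engineer instruct ___ to report to Yusuf at the hearing?
'instruct' is word 5.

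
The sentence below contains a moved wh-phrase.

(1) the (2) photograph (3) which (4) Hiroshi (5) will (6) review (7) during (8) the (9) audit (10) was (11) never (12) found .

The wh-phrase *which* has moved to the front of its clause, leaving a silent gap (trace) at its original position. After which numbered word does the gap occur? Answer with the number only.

'which' functions as the direct object of 'review'. Fronting leaves a gap immediately after 'review':
The photograph which Hiroshi will review ___ during the audit was never found.
'review' is word 6.

6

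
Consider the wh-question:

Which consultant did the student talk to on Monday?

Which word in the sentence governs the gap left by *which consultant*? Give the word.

to

Before movement: The student did talk to which consultant on Monday.
The filler 'which consultant' is interpreted as the object of the preposition 'to'. It moves to the left edge, and the trace sits right after 'to':
Which consultant did the student talk to ___ on Monday?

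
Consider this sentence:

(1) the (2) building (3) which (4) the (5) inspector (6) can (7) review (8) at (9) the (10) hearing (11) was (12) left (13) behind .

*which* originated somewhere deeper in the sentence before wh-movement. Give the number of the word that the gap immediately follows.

7

'which' is the direct object of 'review'. Wh-movement fronts it, leaving a gap right after 'review':
The building which the inspector can review ___ at the hearing was left behind.
'review' is word 7.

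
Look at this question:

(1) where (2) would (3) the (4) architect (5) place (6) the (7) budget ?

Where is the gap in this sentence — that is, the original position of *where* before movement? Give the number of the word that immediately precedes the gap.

In situ: The architect would place the budget where.
'where' is the locative complement of 'place'. It moves to the left edge, and the trace sits right after 'budget':
Where would the architect place the budget ___?
'budget' is word 7.

7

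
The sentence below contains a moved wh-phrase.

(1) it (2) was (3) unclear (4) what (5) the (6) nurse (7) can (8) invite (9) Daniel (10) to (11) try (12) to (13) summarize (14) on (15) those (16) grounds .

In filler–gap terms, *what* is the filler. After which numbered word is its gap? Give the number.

In situ: The nurse can invite Daniel to try to summarize what on those grounds.
'what' functions as the direct object of 'summarize'. Fronting leaves a gap immediately after 'summarize':
It was unclear what the nurse can invite Daniel to try to summarize ___ on those grounds.
'summarize' is word 13.

13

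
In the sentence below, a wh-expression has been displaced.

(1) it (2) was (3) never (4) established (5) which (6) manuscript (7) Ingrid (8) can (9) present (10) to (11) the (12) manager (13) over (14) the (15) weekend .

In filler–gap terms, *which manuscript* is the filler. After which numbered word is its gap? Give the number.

Pre-movement form: Ingrid can present which manuscript to the manager over the weekend.
'which manuscript' functions as the direct object of 'present'. Fronting leaves a gap immediately after 'present':
It was never established which manuscript Ingrid can present ___ to the manager over the weekend.
'present' is word 9.

9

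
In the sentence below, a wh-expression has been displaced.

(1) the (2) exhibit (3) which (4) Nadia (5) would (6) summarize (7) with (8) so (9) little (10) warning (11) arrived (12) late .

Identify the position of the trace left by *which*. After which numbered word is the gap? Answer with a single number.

'which' functions as the direct object of 'summarize'. It moves to the left edge, and the trace sits right after 'summarize':
The exhibit which Nadia would summarize ___ with so little warning arrived late.
'summarize' is word 6.

6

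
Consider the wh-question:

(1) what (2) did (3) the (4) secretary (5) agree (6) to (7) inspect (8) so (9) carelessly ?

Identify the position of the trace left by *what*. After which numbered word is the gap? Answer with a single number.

Before movement: The secretary did agree to inspect what so carelessly.
'what' is the direct object of 'inspect'. Wh-movement fronts it, leaving a gap right after 'inspect':
What did the secretary agree to inspect ___ so carelessly?
'inspect' is word 7.

7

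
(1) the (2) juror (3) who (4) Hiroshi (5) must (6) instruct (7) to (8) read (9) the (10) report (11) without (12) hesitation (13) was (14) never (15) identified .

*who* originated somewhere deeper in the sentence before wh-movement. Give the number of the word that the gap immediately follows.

6

The filler 'who' is interpreted as the direct object of 'instruct'. It moves to the left edge, and the trace sits right after 'instruct':
The juror who Hiroshi must instruct ___ to read the report without hesitation was never identified.
'instruct' is word 6.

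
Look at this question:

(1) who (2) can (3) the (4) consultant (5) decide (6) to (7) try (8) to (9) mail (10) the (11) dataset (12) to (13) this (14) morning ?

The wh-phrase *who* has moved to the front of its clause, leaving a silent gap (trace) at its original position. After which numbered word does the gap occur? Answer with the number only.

12

Pre-movement form: The consultant can decide to try to mail the dataset to who this morning.
'who' functions as the object of the preposition 'to' (recipient of 'mail'). Fronting leaves a gap immediately after 'to':
Who can the consultant decide to try to mail the dataset to ___ this morning?
'to' is word 12.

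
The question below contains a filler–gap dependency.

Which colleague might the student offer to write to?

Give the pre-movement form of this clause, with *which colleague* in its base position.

The student might offer to write to which colleague.

The filler 'which colleague' is interpreted as the object of the preposition 'to'. Wh-movement fronts it, leaving a gap right after 'to':
Which colleague might the student offer to write to ___?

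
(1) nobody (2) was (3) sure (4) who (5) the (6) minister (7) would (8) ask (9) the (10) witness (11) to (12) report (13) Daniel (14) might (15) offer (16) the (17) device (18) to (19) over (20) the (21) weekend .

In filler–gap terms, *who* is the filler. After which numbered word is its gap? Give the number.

Pre-movement form: The minister would ask the witness to report Daniel might offer the device to who over the weekend.
The filler 'who' is interpreted as the object of the preposition 'to' (recipient of 'offer'). It moves to the left edge, and the trace sits right after 'to':
Nobody was sure who the minister would ask the witness to report Daniel might offer the device to ___ over the weekend.
'to' is word 18.

18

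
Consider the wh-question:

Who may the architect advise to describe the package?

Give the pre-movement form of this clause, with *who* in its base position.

The architect may advise who to describe the package.

'who' functions as the direct object of 'advise'. Wh-movement fronts it, leaving a gap right after 'advise':
Who may the architect advise ___ to describe the package?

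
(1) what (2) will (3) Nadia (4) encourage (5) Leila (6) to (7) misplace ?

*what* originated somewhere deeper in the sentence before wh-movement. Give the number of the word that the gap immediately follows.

Before movement: Nadia will encourage Leila to misplace what.
'what' functions as the direct object of 'misplace'. It moves to the left edge, and the trace sits right after 'misplace':
What will Nadia encourage Leila to misplace ___?
'misplace' is word 7.

7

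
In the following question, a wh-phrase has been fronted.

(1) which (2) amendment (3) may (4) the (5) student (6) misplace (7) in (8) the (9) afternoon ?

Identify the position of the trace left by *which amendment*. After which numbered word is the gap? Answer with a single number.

Pre-movement form: The student may misplace which amendment in the afternoon.
'which amendment' is the direct object of 'misplace'. Fronting leaves a gap immediately after 'misplace':
Which amendment may the student misplace ___ in the afternoon?
'misplace' is word 6.

6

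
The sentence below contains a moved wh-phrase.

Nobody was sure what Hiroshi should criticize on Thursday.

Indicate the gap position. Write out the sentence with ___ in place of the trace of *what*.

Nobody was sure what Hiroshi should criticize ___ on Thursday.

Before movement: Hiroshi should criticize what on Thursday.
'what' functions as the direct object of 'criticize'. The gap is right after 'criticize'.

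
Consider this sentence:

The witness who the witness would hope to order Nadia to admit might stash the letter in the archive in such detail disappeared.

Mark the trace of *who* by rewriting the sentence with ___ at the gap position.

The filler 'who' is interpreted as the subject of the clause embedded under 'admit'. The gap is right after 'admit'.

The witness who the witness would hope to order Nadia to admit ___ might stash the letter in the archive in such detail disappeared.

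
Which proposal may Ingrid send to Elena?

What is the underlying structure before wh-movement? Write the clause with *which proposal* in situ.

'which proposal' functions as the direct object of 'send'. It moves to the left edge, and the trace sits right after 'send':
Which proposal may Ingrid send ___ to Elena?

Ingrid may send which proposal to Elena.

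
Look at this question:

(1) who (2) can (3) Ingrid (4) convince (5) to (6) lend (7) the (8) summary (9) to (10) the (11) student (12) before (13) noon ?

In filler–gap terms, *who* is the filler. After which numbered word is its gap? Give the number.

In situ: Ingrid can convince who to lend the summary to the student before noon.
'who' is the direct object of 'convince'. Fronting leaves a gap immediately after 'convince':
Who can Ingrid convince ___ to lend the summary to the student before noon?
'convince' is word 4.

4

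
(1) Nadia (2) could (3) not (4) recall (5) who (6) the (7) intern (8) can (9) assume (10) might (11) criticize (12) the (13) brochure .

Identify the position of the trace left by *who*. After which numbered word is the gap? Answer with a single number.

9

Underlying clause: The intern can assume who might criticize the brochure.
'who' functions as the subject of the clause embedded under 'assume'. It moves to the left edge, and the trace sits right after 'assume':
Nadia could not recall who the intern can assume ___ might criticize the brochure.
'assume' is word 9.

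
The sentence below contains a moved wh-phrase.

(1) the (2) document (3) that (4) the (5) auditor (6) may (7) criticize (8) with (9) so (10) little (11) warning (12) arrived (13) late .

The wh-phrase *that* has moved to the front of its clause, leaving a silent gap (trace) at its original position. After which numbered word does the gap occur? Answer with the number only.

The filler 'that' is interpreted as the direct object of 'criticize'. Wh-movement fronts it, leaving a gap right after 'criticize':
The document that the auditor may criticize ___ with so little warning arrived late.
'criticize' is word 7.

7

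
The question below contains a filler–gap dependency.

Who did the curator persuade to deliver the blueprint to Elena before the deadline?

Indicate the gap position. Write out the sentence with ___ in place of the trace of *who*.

In situ: The curator did persuade who to deliver the blueprint to Elena before the deadline.
The filler 'who' is interpreted as the direct object of 'persuade'. The gap is right after 'persuade'.

Who did the curator persuade ___ to deliver the blueprint to Elena before the deadline?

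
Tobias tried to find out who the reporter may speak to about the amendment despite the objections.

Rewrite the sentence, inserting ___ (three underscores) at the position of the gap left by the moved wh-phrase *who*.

Tobias tried to find out who the reporter may speak to ___ about the amendment despite the objections.

Pre-movement form: The reporter may speak to who about the amendment despite the objections.
The filler 'who' is interpreted as the object of the preposition 'to'. The gap is right after 'to'.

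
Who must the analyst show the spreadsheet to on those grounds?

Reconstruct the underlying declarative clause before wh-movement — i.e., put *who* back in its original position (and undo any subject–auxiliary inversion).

The filler 'who' is interpreted as the object of the preposition 'to' (recipient of 'show'). Wh-movement fronts it, leaving a gap right after 'to':
Who must the analyst show the spreadsheet to ___ on those grounds?

The analyst must show the spreadsheet to who on those grounds.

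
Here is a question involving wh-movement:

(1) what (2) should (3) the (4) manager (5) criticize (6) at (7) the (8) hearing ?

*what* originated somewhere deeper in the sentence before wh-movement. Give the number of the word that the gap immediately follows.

5

Pre-movement form: The manager should criticize what at the hearing.
'what' functions as the direct object of 'criticize'. Fronting leaves a gap immediately after 'criticize':
What should the manager criticize ___ at the hearing?
'criticize' is word 5.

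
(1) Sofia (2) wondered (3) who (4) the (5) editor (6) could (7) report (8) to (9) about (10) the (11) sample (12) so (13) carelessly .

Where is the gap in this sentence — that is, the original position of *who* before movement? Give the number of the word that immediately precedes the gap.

8

Underlying clause: The editor could report to who about the sample so carelessly.
'who' functions as the object of the preposition 'to'. Wh-movement fronts it, leaving a gap right after 'to':
Sofia wondered who the editor could report to ___ about the sample so carelessly.
'to' is word 8.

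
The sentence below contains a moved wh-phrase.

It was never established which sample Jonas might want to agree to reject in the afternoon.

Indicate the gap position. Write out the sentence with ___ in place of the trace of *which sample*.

Before movement: Jonas might want to agree to reject which sample in the afternoon.
The filler 'which sample' is interpreted as the direct object of 'reject'. The gap is right after 'reject'.

It was never established which sample Jonas might want to agree to reject ___ in the afternoon.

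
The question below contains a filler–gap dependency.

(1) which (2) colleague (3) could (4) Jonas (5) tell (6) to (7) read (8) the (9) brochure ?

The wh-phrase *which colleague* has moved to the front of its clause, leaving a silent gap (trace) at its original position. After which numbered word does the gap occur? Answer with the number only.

5

Pre-movement form: Jonas could tell which colleague to read the brochure.
'which colleague' is the direct object of 'tell'. It moves to the left edge, and the trace sits right after 'tell':
Which colleague could Jonas tell ___ to read the brochure?
'tell' is word 5.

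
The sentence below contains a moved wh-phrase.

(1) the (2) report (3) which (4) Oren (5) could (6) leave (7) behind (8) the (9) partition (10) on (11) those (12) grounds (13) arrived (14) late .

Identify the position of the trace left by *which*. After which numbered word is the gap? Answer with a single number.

'which' is the direct object of 'leave'. Wh-movement fronts it, leaving a gap right after 'leave':
The report which Oren could leave ___ behind the partition on those grounds arrived late.
'leave' is word 6.

6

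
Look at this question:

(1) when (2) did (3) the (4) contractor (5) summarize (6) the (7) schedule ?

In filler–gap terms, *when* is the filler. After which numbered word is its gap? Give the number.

In situ: The contractor did summarize the schedule when.
The filler 'when' is interpreted as the temporal adjunct. Wh-movement fronts it, leaving a gap right after 'schedule':
When did the contractor summarize the schedule ___?
'schedule' is word 7.

7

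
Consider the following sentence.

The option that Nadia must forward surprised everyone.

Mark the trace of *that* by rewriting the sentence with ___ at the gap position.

'that' is the direct object of 'forward'. The gap is right after 'forward'.

The option that Nadia must forward ___ surprised everyone.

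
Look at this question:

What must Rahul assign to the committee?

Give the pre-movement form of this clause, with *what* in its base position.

Rahul must assign what to the committee.

The filler 'what' is interpreted as the direct object of 'assign'. Fronting leaves a gap immediately after 'assign':
What must Rahul assign ___ to the committee?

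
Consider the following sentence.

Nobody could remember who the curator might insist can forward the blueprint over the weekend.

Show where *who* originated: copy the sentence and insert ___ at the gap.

In situ: The curator might insist who can forward the blueprint over the weekend.
'who' is the subject of the clause embedded under 'insist'. The gap is right after 'insist'.

Nobody could remember who the curator might insist ___ can forward the blueprint over the weekend.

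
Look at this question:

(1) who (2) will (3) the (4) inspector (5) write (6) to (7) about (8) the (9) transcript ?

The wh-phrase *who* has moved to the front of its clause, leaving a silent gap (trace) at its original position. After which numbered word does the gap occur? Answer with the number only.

Underlying clause: The inspector will write to who about the transcript.
The filler 'who' is interpreted as the object of the preposition 'to'. Wh-movement fronts it, leaving a gap right after 'to':
Who will the inspector write to ___ about the transcript?
'to' is word 6.

6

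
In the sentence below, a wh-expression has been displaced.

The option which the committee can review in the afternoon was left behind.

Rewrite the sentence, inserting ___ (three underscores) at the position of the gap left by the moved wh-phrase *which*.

'which' functions as the direct object of 'review'. The gap is right after 'review'.

The option which the committee can review ___ in the afternoon was left behind.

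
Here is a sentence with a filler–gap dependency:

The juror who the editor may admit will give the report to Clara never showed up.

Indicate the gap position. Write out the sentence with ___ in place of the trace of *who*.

The juror who the editor may admit ___ will give the report to Clara never showed up.

'who' functions as the subject of the clause embedded under 'admit'. The gap is right after 'admit'.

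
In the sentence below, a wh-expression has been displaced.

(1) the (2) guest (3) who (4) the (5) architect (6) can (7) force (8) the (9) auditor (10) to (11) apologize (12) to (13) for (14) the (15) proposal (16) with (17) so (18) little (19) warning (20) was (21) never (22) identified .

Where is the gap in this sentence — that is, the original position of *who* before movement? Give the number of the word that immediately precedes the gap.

'who' functions as the object of the preposition 'to'. Fronting leaves a gap immediately after 'to':
The guest who the architect can force the auditor to apologize to ___ for the proposal with so little warning was never identified.
'to' is word 12.

12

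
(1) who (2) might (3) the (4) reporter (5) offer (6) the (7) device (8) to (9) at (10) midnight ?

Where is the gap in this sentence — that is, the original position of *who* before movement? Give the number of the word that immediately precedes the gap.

8

Underlying clause: The reporter might offer the device to who at midnight.
'who' is the object of the preposition 'to' (recipient of 'offer'). It moves to the left edge, and the trace sits right after 'to':
Who might the reporter offer the device to ___ at midnight?
'to' is word 8.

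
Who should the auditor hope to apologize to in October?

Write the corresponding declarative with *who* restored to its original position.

The filler 'who' is interpreted as the object of the preposition 'to'. Fronting leaves a gap immediately after 'to':
Who should the auditor hope to apologize to ___ in October?

The auditor should hope to apologize to who in October.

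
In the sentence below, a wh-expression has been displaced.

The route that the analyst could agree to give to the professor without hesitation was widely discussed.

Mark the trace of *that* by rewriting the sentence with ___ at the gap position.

The route that the analyst could agree to give ___ to the professor without hesitation was widely discussed.

'that' functions as the direct object of 'give'. The gap is right after 'give'.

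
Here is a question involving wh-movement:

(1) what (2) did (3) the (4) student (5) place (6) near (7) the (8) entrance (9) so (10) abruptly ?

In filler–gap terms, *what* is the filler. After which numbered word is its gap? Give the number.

5

Underlying clause: The student did place what near the entrance so abruptly.
'what' is the direct object of 'place'. Fronting leaves a gap immediately after 'place':
What did the student place ___ near the entrance so abruptly?
'place' is word 5.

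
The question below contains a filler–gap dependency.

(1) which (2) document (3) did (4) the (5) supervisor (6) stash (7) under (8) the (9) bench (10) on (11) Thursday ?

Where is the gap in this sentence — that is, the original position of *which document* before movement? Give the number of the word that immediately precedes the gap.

6

Before movement: The supervisor did stash which document under the bench on Thursday.
'which document' functions as the direct object of 'stash'. Fronting leaves a gap immediately after 'stash':
Which document did the supervisor stash ___ under the bench on Thursday?
'stash' is word 6.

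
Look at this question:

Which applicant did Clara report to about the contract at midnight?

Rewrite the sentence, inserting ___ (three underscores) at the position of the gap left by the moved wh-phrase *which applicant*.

Underlying clause: Clara did report to which applicant about the contract at midnight.
The filler 'which applicant' is interpreted as the object of the preposition 'to'. The gap is right after 'to'.

Which applicant did Clara report to ___ about the contract at midnight?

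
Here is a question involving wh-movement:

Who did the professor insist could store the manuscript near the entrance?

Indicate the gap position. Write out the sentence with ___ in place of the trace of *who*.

Who did the professor insist ___ could store the manuscript near the entrance?

Pre-movement form: The professor did insist who could store the manuscript near the entrance.
'who' is the subject of the clause embedded under 'insist'. The gap is right after 'insist'.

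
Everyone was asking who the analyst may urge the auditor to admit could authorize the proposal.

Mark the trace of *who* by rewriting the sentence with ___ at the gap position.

Before movement: The analyst may urge the auditor to admit who could authorize the proposal.
'who' is the subject of the clause embedded under 'admit'. The gap is right after 'admit'.

Everyone was asking who the analyst may urge the auditor to admit ___ could authorize the proposal.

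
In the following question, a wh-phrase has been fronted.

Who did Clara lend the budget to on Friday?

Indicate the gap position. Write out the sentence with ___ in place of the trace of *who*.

Before movement: Clara did lend the budget to who on Friday.
The filler 'who' is interpreted as the object of the preposition 'to' (recipient of 'lend'). The gap is right after 'to'.

Who did Clara lend the budget to ___ on Friday?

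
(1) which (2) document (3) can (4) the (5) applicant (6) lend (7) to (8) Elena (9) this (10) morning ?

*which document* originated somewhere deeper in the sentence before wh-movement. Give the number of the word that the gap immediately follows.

Pre-movement form: The applicant can lend which document to Elena this morning.
'which document' is the direct object of 'lend'. It moves to the left edge, and the trace sits right after 'lend':
Which document can the applicant lend ___ to Elena this morning?
'lend' is word 6.

6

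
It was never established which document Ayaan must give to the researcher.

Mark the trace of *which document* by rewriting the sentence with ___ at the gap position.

In situ: Ayaan must give which document to the researcher.
'which document' is the direct object of 'give'. The gap is right after 'give'.

It was never established which document Ayaan must give ___ to the researcher.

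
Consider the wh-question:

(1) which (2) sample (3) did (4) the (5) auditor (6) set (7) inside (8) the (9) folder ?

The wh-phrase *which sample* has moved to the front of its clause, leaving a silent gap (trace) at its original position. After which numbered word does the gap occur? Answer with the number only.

Before movement: The auditor did set which sample inside the folder.
The filler 'which sample' is interpreted as the direct object of 'set'. Fronting leaves a gap immediately after 'set':
Which sample did the auditor set ___ inside the folder?
'set' is word 6.

6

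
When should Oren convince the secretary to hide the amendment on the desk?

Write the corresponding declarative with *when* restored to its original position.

Oren should convince the secretary to hide the amendment on the desk when.

'when' is the temporal adjunct. It moves to the left edge, and the trace sits right after 'desk':
When should Oren convince the secretary to hide the amendment on the desk ___?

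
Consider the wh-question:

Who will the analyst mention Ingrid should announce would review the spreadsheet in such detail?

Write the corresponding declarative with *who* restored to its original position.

The analyst will mention Ingrid should announce who would review the spreadsheet in such detail.

The filler 'who' is interpreted as the subject of the clause embedded under 'announce'. It moves to the left edge, and the trace sits right after 'announce':
Who will the analyst mention Ingrid should announce ___ would review the spreadsheet in such detail?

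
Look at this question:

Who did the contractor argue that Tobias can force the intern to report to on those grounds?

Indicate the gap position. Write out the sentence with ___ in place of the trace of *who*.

Who did the contractor argue that Tobias can force the intern to report to ___ on those grounds?

Pre-movement form: The contractor did argue that Tobias can force the intern to report to who on those grounds.
'who' is the object of the preposition 'to'. The gap is right after 'to'.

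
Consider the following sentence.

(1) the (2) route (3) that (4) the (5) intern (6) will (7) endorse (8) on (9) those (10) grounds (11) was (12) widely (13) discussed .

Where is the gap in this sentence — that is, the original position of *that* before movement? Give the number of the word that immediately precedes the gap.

'that' is the direct object of 'endorse'. It moves to the left edge, and the trace sits right after 'endorse':
The route that the intern will endorse ___ on those grounds was widely discussed.
'endorse' is word 7.

7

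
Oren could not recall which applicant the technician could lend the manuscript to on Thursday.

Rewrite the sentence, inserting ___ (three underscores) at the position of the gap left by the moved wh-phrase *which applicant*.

Before movement: The technician could lend the manuscript to which applicant on Thursday.
'which applicant' functions as the object of the preposition 'to' (recipient of 'lend'). The gap is right after 'to'.

Oren could not recall which applicant the technician could lend the manuscript to ___ on Thursday.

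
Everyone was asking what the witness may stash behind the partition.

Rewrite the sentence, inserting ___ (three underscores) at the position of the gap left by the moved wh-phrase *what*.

In situ: The witness may stash what behind the partition.
The filler 'what' is interpreted as the direct object of 'stash'. The gap is right after 'stash'.

Everyone was asking what the witness may stash ___ behind the partition.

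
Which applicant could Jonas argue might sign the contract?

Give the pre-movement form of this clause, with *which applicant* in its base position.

'which applicant' is the subject of the clause embedded under 'argue'. Fronting leaves a gap immediately after 'argue':
Which applicant could Jonas argue ___ might sign the contract?

Jonas could argue which applicant might sign the contract.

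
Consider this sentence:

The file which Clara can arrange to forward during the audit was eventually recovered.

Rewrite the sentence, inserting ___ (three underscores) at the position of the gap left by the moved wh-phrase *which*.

'which' functions as the direct object of 'forward'. The gap is right after 'forward'.

The file which Clara can arrange to forward ___ during the audit was eventually recovered.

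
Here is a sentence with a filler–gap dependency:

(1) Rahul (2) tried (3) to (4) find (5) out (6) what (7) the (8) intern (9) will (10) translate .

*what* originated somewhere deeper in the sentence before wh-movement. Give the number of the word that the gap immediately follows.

10

Pre-movement form: The intern will translate what.
'what' functions as the direct object of 'translate'. Wh-movement fronts it, leaving a gap right after 'translate':
Rahul tried to find out what the intern will translate ___.
'translate' is word 10.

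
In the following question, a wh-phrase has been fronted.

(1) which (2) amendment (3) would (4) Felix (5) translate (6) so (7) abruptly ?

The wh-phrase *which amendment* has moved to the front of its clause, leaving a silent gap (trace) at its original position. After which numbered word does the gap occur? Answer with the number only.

In situ: Felix would translate which amendment so abruptly.
'which amendment' functions as the direct object of 'translate'. Fronting leaves a gap immediately after 'translate':
Which amendment would Felix translate ___ so abruptly?
'translate' is word 5.

5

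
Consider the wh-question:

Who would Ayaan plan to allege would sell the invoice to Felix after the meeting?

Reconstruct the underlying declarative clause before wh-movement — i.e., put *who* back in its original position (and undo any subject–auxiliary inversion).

'who' functions as the subject of the clause embedded under 'allege'. Wh-movement fronts it, leaving a gap right after 'allege':
Who would Ayaan plan to allege ___ would sell the invoice to Felix after the meeting?

Ayaan would plan to allege who would sell the invoice to Felix after the meeting.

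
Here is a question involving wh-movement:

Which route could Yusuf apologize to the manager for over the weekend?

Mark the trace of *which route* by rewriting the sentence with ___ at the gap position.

Before movement: Yusuf could apologize to the manager for which route over the weekend.
'which route' functions as the object of the preposition 'for'. The gap is right after 'for'.

Which route could Yusuf apologize to the manager for ___ over the weekend?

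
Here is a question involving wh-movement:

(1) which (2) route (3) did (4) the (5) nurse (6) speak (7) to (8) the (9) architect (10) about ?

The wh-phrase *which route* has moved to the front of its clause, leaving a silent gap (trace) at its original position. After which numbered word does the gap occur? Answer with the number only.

Underlying clause: The nurse did speak to the architect about which route.
'which route' functions as the object of the preposition 'about'. Fronting leaves a gap immediately after 'about':
Which route did the nurse speak to the architect about ___?
'about' is word 10.

10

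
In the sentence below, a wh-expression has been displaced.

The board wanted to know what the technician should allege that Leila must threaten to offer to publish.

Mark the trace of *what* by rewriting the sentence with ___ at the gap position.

In situ: The technician should allege that Leila must threaten to offer to publish what.
'what' functions as the direct object of 'publish'. The gap is right after 'publish'.

The board wanted to know what the technician should allege that Leila must threaten to offer to publish ___.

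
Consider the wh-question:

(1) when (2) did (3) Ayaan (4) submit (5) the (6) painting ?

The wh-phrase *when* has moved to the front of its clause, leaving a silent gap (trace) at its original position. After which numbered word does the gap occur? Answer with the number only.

Underlying clause: Ayaan did submit the painting when.
'when' is the temporal adjunct. Fronting leaves a gap immediately after 'painting':
When did Ayaan submit the painting ___?
'painting' is word 6.

6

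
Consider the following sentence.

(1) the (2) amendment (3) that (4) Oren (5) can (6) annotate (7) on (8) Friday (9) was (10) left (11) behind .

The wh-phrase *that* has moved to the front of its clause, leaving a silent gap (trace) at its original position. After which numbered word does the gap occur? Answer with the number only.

'that' functions as the direct object of 'annotate'. It moves to the left edge, and the trace sits right after 'annotate':
The amendment that Oren can annotate ___ on Friday was left behind.
'annotate' is word 6.

6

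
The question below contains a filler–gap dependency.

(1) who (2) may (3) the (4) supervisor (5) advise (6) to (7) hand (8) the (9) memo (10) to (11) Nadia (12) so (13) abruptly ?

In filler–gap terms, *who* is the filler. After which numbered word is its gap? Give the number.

In situ: The supervisor may advise who to hand the memo to Nadia so abruptly.
'who' is the direct object of 'advise'. Wh-movement fronts it, leaving a gap right after 'advise':
Who may the supervisor advise ___ to hand the memo to Nadia so abruptly?
'advise' is word 5.

5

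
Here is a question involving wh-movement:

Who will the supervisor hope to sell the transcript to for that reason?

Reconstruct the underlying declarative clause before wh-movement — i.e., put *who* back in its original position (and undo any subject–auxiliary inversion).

'who' is the object of the preposition 'to' (recipient of 'sell'). It moves to the left edge, and the trace sits right after 'to':
Who will the supervisor hope to sell the transcript to ___ for that reason?

The supervisor will hope to sell the transcript to who for that reason.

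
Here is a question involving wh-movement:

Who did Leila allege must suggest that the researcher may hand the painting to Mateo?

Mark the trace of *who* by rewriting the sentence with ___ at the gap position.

Who did Leila allege ___ must suggest that the researcher may hand the painting to Mateo?

Pre-movement form: Leila did allege who must suggest that the researcher may hand the painting to Mateo.
'who' is the subject of the clause embedded under 'allege'. The gap is right after 'allege'.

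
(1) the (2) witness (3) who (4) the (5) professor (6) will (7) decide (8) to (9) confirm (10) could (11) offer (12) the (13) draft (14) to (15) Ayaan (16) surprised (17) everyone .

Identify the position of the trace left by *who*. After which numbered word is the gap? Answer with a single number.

'who' is the subject of the clause embedded under 'confirm'. Fronting leaves a gap immediately after 'confirm':
The witness who the professor will decide to confirm ___ could offer the draft to Ayaan surprised everyone.
'confirm' is word 9.

9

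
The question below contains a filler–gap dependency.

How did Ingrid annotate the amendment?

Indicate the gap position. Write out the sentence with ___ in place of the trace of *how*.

Pre-movement form: Ingrid did annotate the amendment how.
'how' functions as the manner adjunct. The gap is right after 'amendment'.

How did Ingrid annotate the amendment ___?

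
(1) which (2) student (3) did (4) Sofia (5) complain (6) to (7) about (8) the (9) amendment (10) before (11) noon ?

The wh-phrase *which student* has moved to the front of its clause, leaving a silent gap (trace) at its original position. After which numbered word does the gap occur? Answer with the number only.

6

Pre-movement form: Sofia did complain to which student about the amendment before noon.
'which student' functions as the object of the preposition 'to'. It moves to the left edge, and the trace sits right after 'to':
Which student did Sofia complain to ___ about the amendment before noon?
'to' is word 6.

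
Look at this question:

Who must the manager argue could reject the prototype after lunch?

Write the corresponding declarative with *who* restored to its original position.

The filler 'who' is interpreted as the subject of the clause embedded under 'argue'. Fronting leaves a gap immediately after 'argue':
Who must the manager argue ___ could reject the prototype after lunch?

The manager must argue who could reject the prototype after lunch.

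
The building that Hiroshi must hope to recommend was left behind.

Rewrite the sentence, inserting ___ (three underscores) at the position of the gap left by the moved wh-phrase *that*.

The building that Hiroshi must hope to recommend ___ was left behind.

The filler 'that' is interpreted as the direct object of 'recommend'. The gap is right after 'recommend'.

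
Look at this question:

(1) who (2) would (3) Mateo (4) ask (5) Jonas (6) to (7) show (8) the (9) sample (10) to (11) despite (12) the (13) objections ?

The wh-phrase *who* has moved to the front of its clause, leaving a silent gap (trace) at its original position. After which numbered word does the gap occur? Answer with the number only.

10

Underlying clause: Mateo would ask Jonas to show the sample to who despite the objections.
'who' is the object of the preposition 'to' (recipient of 'show'). Wh-movement fronts it, leaving a gap right after 'to':
Who would Mateo ask Jonas to show the sample to ___ despite the objections?
'to' is word 10.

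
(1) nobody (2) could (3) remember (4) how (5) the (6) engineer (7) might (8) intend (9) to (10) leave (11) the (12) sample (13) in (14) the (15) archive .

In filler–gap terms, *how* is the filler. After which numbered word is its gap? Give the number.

15

Before movement: The engineer might intend to leave the sample in the archive how.
'how' functions as the manner adjunct. Fronting leaves a gap immediately after 'archive':
Nobody could remember how the engineer might intend to leave the sample in the archive ___.
'archive' is word 15.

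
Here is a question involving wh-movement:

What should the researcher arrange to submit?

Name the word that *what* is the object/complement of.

Pre-movement form: The researcher should arrange to submit what.
'what' is the direct object of 'submit'. Wh-movement fronts it, leaving a gap right after 'submit':
What should the researcher arrange to submit ___?

submit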